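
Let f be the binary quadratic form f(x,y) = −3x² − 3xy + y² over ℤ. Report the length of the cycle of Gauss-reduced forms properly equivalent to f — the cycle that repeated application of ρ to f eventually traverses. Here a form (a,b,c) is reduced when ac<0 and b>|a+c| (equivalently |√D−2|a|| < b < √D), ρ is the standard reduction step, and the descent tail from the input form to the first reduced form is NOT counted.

D = 21, ⌊√D⌋ = 4
descent: ρ → (1,3,-3)  [lands on river]
river: ρ → (-3,3,1)
ρ-cycle length = 2 (tail of 1 descent step not counted)

2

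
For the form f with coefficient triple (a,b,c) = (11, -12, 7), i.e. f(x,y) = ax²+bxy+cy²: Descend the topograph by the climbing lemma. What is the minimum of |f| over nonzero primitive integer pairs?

translate: b→10 (≡-12 mod 22), so (11,-12,7)→(11,10,6)
flip: (11,10,6)→(6,-10,11)
translate: b→2 (≡-10 mod 12), so (6,-10,11)→(6,2,7)
reduced (well bottom): (6,2,7) with a≤c, −a<b≤a
well minimum = a = 6

6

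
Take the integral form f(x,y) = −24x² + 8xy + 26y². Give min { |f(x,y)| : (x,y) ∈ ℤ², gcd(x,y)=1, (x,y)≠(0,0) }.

river: ρ → (26,44,-6)
river: ρ → (-6,40,40)
river: ρ → (40,40,-6)
river: ρ → (-6,44,26)
river: ρ → (26,8,-24)
river: ρ → (-24,40,10)
river: ρ → (10,40,-24)
river: ρ → (-24,8,26)
closes: descent 0, river 8
min |a| on river = 6

6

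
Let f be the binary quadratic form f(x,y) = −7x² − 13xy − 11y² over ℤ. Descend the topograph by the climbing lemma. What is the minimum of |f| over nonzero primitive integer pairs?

translate: b→-1 (≡13 mod 14), so (7,13,11)→(7,-1,5)
flip: (7,-1,5)→(5,1,7)
reduced (well bottom): (5,1,7) with a≤c, −a<b≤a
well minimum |f| = |-5| = 5 (negative-definite)

5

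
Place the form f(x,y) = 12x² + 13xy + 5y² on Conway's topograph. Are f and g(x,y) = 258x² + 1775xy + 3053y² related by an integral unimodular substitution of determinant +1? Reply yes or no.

D₁ = -71, D₂ = -71
f: translate: b→-11 (≡13 mod 24), so (12,13,5)→(12,-11,4)
f: flip: (12,-11,4)→(4,11,12)
f: translate: b→3 (≡11 mod 8), so (4,11,12)→(4,3,5)
f: reduced (well bottom): (4,3,5) with a≤c, −a<b≤a
g: translate: b→227 (≡1775 mod 516), so (258,1775,3053)→(258,227,50)
g: flip: (258,227,50)→(50,-227,258)
g: translate: b→-27 (≡-227 mod 100), so (50,-227,258)→(50,-27,4)
g: flip: (50,-27,4)→(4,27,50)
g: translate: b→3 (≡27 mod 8), so (4,27,50)→(4,3,5)
g: reduced (well bottom): (4,3,5) with a≤c, −a<b≤a
reduced forms (4, 3, 5) vs (4, 3, 5) ⇒ equivalent

yes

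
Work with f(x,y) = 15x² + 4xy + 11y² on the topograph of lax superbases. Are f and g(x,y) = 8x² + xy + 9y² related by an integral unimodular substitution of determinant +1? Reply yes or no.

D₁ = -644, D₂ = -287
discriminants differ ⇒ not SL₂(ℤ)-equivalent

no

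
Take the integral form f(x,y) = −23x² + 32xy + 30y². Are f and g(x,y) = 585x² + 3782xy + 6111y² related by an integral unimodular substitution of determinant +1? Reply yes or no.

D₁ = 3784, D₂ = 3784
river cycle of f (length 30): (30, 28, -25), (-25, 22, 33), (33, 44, -14), (-14, 40, 39), (39, 38, -15), (-15, 52, 18), (18, 56, -9), (-9, 52, 30), (30, 8, -31), (-31, 54, 7), … (20 more)
river cycle of g (length 30): (30, 28, -25), (-25, 22, 33), (33, 44, -14), (-14, 40, 39), (39, 38, -15), (-15, 52, 18), (18, 56, -9), (-9, 52, 30), (30, 8, -31), (-31, 54, 7), … (20 more)
cycles coincide ⇒ equivalent

yes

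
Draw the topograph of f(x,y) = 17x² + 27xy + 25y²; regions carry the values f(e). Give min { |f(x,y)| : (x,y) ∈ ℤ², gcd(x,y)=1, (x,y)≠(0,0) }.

translate: b→-7 (≡27 mod 34), so (17,27,25)→(17,-7,15)
flip: (17,-7,15)→(15,7,17)
reduced (well bottom): (15,7,17) with a≤c, −a<b≤a
well minimum = a = 15

15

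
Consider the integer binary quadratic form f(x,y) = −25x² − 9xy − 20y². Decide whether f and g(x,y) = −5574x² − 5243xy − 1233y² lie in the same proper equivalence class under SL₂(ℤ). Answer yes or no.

D₁ = -1919, D₂ = -1919
f is negative-definite; reduce −f:
−f: flip: (25,9,20)→(20,-9,25)
−f: reduced (well bottom): (20,-9,25) with a≤c, −a<b≤a
flip sign back: reduced form of f is (-20,9,-25)
g is negative-definite; reduce −g:
−g: flip: (5574,5243,1233)→(1233,-5243,5574)
−g: translate: b→-311 (≡-5243 mod 2466), so (1233,-5243,5574)→(1233,-311,20)
−g: flip: (1233,-311,20)→(20,311,1233)
−g: translate: b→-9 (≡311 mod 40), so (20,311,1233)→(20,-9,25)
−g: reduced (well bottom): (20,-9,25) with a≤c, −a<b≤a
flip sign back: reduced form of g is (-20,9,-25)
reduced forms (-20, 9, -25) vs (-20, 9, -25) ⇒ equivalent

yes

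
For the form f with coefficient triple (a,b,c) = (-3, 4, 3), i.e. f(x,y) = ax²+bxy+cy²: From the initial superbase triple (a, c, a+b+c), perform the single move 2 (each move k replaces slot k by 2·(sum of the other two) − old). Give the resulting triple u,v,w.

start (-3,3,4) = (f(1,0),f(0,1),f(1,1))
replace slot 2: 2·((-3)+4) − 3 = -1 → (-3,-1,4)

-3,-1,4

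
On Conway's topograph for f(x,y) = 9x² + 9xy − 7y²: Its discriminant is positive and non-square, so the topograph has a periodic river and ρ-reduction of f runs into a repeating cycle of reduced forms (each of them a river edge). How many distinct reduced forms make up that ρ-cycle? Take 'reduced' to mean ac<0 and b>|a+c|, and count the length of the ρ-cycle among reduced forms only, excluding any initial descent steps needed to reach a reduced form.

D = 333, ⌊√D⌋ = 18
river: ρ → (-7,5,11)
river: ρ → (11,17,-1)
river: ρ → (-1,17,11)
river: ρ → (11,5,-7)
river: ρ → (-7,9,9)
river: ρ → (9,9,-7)
ρ-cycle length = 6 (tail of 0 descent steps not counted)

6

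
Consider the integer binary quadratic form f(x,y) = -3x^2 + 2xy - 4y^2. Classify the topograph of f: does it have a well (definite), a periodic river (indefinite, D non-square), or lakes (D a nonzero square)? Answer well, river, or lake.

D = b²−4ac = 2² − 4·(-3)·(-4) = -44
D < 0 ⇒ definite ⇒ every region one sign ⇒ single well

well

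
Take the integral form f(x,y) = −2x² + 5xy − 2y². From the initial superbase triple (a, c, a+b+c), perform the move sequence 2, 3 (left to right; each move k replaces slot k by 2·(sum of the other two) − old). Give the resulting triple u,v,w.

start (-2,-2,1) = (f(1,0),f(0,1),f(1,1))
replace slot 2: 2·((-2)+1) − (-2) = 0 → (-2,0,1)
replace slot 3: 2·((-2)+0) − 1 = -5 → (-2,0,-5)

-2,0,-5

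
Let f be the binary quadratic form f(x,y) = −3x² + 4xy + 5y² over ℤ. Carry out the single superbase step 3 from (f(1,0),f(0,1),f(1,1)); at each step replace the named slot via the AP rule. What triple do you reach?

start (-3,5,6) = (f(1,0),f(0,1),f(1,1))
replace slot 3: 2·((-3)+5) − 6 = -2 → (-3,5,-2)

-3,5,-2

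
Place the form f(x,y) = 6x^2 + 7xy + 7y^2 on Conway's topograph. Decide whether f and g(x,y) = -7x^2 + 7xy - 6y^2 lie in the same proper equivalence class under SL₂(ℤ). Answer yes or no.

D₁ = -119, D₂ = -119
f: translate: b→-5 (≡7 mod 12), so (6,7,7)→(6,-5,6)
f: flip: (6,-5,6)→(6,5,6)
f: reduced (well bottom): (6,5,6) with a≤c, −a<b≤a
g is negative-definite; reduce −g:
−g: translate: b→7 (≡-7 mod 14), so (7,-7,6)→(7,7,6)
−g: flip: (7,7,6)→(6,-7,7)
−g: translate: b→5 (≡-7 mod 12), so (6,-7,7)→(6,5,6)
−g: reduced (well bottom): (6,5,6) with a≤c, −a<b≤a
flip sign back: reduced form of g is (-6,-5,-6)
reduced forms (6, 5, 6) vs (-6, -5, -6) ⇒ inequivalent

no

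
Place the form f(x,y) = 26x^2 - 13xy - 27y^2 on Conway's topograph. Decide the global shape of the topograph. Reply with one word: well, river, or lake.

D = b²−4ac = (-13)² − 4·26·(-27) = 2977
D > 0 non-square ⇒ indefinite ⇒ periodic river

river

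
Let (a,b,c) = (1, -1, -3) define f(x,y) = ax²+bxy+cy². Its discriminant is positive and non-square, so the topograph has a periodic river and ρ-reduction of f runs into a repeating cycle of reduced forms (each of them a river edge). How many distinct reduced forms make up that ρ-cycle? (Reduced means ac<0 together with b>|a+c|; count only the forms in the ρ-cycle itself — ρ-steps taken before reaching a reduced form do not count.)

D = 13, ⌊√D⌋ = 3
descent: ρ → (-3,1,1)
descent: ρ → (1,3,-1)  [lands on river]
river: ρ → (-1,3,1)
ρ-cycle length = 2 (tail of 2 descent steps not counted)

2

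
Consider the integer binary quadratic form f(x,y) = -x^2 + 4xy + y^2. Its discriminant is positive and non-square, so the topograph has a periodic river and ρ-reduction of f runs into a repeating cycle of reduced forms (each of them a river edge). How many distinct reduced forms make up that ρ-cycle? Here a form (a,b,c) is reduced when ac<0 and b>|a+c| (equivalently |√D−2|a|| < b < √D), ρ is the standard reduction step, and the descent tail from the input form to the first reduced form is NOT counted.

D = 20, ⌊√D⌋ = 4
river: ρ → (1,4,-1)
river: ρ → (-1,4,1)
ρ-cycle length = 2 (tail of 0 descent steps not counted)

2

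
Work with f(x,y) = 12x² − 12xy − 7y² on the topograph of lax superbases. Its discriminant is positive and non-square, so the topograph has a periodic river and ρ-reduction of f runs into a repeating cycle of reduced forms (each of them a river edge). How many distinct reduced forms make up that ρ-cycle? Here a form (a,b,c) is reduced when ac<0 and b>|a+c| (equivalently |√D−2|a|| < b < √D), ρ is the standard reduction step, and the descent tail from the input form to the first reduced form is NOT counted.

D = 480, ⌊√D⌋ = 21
descent: ρ → (-7,12,12)  [lands on river]
river: ρ → (12,12,-7)
river: ρ → (-7,16,8)
river: ρ → (8,16,-7)
ρ-cycle length = 4 (tail of 1 descent step not counted)

4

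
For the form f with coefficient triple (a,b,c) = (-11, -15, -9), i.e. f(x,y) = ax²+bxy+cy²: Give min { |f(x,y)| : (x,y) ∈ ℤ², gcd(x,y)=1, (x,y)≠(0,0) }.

translate: b→-7 (≡15 mod 22), so (11,15,9)→(11,-7,5)
flip: (11,-7,5)→(5,7,11)
translate: b→-3 (≡7 mod 10), so (5,7,11)→(5,-3,9)
reduced (well bottom): (5,-3,9) with a≤c, −a<b≤a
well minimum |f| = |-5| = 5 (negative-definite)

5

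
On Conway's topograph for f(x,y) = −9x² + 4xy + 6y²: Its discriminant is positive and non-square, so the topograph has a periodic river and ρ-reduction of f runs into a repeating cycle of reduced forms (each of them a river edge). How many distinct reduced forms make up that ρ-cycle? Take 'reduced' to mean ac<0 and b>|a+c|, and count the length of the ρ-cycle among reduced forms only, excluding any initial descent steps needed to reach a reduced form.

D = 232, ⌊√D⌋ = 15
river: ρ → (6,8,-7)
river: ρ → (-7,6,7)
river: ρ → (7,8,-6)
river: ρ → (-6,4,9)
river: ρ → (9,14,-1)
river: ρ → (-1,14,9)
river: ρ → (9,4,-6)
river: ρ → (-6,8,7)
river: ρ → (7,6,-7)
river: ρ → (-7,8,6)
river: ρ → (6,4,-9)
river: ρ → (-9,14,1)
river: ρ → (1,14,-9)
river: ρ → (-9,4,6)
ρ-cycle length = 14 (tail of 0 descent steps not counted)

14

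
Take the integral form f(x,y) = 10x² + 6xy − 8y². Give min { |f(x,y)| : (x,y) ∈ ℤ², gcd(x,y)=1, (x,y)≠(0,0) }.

river: ρ → (-8,10,8)
river: ρ → (8,6,-10)
river: ρ → (-10,14,4)
river: ρ → (4,18,-2)
river: ρ → (-2,18,4)
river: ρ → (4,14,-10)
river: ρ → (-10,6,8)
river: ρ → (8,10,-8)
river: ρ → (-8,6,10)
river: ρ → (10,14,-4)
river: ρ → (-4,18,2)
river: ρ → (2,18,-4)
river: ρ → (-4,14,10)
river: ρ → (10,6,-8)
closes: descent 0, river 14
min |a| on river = 2

2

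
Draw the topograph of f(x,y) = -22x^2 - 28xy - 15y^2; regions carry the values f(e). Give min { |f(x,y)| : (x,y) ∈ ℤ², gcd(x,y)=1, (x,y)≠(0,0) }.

translate: b→-16 (≡28 mod 44), so (22,28,15)→(22,-16,9)
flip: (22,-16,9)→(9,16,22)
translate: b→-2 (≡16 mod 18), so (9,16,22)→(9,-2,15)
reduced (well bottom): (9,-2,15) with a≤c, −a<b≤a
well minimum |f| = |-9| = 9 (negative-definite)

9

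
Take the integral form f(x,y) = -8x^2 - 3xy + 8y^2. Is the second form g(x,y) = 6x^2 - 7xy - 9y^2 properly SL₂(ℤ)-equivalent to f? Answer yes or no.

D₁ = 265, D₂ = 265
river cycle of f (length 18): (8, 3, -8), (-8, 13, 3), (3, 11, -12), (-12, 13, 2), (2, 15, -5), (-5, 15, 2), (2, 13, -12), (-12, 11, 3), (3, 13, -8), (-8, 3, 8), … (8 more)
river cycle of g (length 22): (-9, 7, 6), (6, 5, -10), (-10, 15, 1), (1, 15, -10), (-10, 5, 6), (6, 7, -9), (-9, 11, 4), (4, 13, -6), (-6, 11, 6), (6, 13, -4), … (12 more)
cycles differ ⇒ inequivalent

no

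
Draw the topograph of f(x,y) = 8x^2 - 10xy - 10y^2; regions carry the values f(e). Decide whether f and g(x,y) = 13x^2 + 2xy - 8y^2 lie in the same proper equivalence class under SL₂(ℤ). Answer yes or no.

D₁ = 420, D₂ = 420
river cycle of f (length 6): (-10, 10, 8), (8, 6, -12), (-12, 18, 2), (2, 18, -12), (-12, 6, 8), (8, 10, -10)
river cycle of g (length 4): (-8, 14, 7), (7, 14, -8), (-8, 18, 3), (3, 18, -8)
cycles differ ⇒ inequivalent

no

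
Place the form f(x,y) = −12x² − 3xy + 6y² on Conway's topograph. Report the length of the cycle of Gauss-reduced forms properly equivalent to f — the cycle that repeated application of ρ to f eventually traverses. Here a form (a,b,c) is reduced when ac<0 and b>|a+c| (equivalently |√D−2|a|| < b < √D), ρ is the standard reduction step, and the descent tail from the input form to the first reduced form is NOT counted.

D = 297, ⌊√D⌋ = 17
descent: ρ → (6,15,-3)  [lands on river]
river: ρ → (-3,15,6)
river: ρ → (6,9,-9)
river: ρ → (-9,9,6)
ρ-cycle length = 4 (tail of 1 descent step not counted)

4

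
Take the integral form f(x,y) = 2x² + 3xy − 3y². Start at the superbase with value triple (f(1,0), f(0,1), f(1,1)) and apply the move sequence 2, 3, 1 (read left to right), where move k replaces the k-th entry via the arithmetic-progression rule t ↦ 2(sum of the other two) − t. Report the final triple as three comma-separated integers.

start (2,-3,2) = (f(1,0),f(0,1),f(1,1))
replace slot 2: 2·(2+2) − (-3) = 11 → (2,11,2)
replace slot 3: 2·(2+11) − 2 = 24 → (2,11,24)
replace slot 1: 2·(11+24) − 2 = 68 → (68,11,24)

68,11,24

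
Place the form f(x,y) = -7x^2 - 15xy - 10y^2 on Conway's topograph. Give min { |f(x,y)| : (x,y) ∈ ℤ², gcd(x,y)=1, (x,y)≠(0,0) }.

translate: b→1 (≡15 mod 14), so (7,15,10)→(7,1,2)
flip: (7,1,2)→(2,-1,7)
reduced (well bottom): (2,-1,7) with a≤c, −a<b≤a
well minimum |f| = |-2| = 2 (negative-definite)

2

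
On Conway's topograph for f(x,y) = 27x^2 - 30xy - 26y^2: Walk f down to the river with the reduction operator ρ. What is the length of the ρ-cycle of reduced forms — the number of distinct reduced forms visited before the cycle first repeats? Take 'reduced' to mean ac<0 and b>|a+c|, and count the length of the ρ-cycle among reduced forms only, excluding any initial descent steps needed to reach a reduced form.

D = 3708, ⌊√D⌋ = 60
descent: ρ → (-26,30,27)  [lands on river]
river: ρ → (27,24,-29)
river: ρ → (-29,34,22)
river: ρ → (22,54,-9)
river: ρ → (-9,54,22)
river: ρ → (22,34,-29)
river: ρ → (-29,24,27)
river: ρ → (27,30,-26)
river: ρ → (-26,22,31)
river: ρ → (31,40,-17)
river: ρ → (-17,28,43)
river: ρ → (43,58,-2)
river: ρ → (-2,58,43)
river: ρ → (43,28,-17)
river: ρ → (-17,40,31)
river: ρ → (31,22,-26)
ρ-cycle length = 16 (tail of 1 descent step not counted)

16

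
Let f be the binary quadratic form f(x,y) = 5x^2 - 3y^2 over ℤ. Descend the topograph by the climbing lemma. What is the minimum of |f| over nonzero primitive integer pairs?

descent: ρ → (-3,6,2)  [lands on river]
river: ρ → (2,6,-3)
closes: descent 1, river 2
min |a| on river = 2

2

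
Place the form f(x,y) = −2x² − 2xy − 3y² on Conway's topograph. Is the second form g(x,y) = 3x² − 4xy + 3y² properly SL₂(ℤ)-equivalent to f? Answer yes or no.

D₁ = -20, D₂ = -20
f is negative-definite; reduce −f:
−f: reduced (well bottom): (2,2,3) with a≤c, −a<b≤a
flip sign back: reduced form of f is (-2,-2,-3)
g: translate: b→2 (≡-4 mod 6), so (3,-4,3)→(3,2,2)
g: flip: (3,2,2)→(2,-2,3)
g: translate: b→2 (≡-2 mod 4), so (2,-2,3)→(2,2,3)
g: reduced (well bottom): (2,2,3) with a≤c, −a<b≤a
reduced forms (-2, -2, -3) vs (2, 2, 3) ⇒ inequivalent

no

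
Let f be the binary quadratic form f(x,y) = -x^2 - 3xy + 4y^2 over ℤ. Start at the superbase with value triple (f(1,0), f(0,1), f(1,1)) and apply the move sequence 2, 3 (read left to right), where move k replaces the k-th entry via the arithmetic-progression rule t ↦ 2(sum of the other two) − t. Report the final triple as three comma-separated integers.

start (-1,4,0) = (f(1,0),f(0,1),f(1,1))
replace slot 2: 2·((-1)+0) − 4 = -6 → (-1,-6,0)
replace slot 3: 2·((-1)+(-6)) − 0 = -14 → (-1,-6,-14)

-1,-6,-14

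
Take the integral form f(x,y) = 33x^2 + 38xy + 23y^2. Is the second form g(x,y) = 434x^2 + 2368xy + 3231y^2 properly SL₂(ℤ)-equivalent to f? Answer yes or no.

D₁ = -1592, D₂ = -1592
f: translate: b→-28 (≡38 mod 66), so (33,38,23)→(33,-28,18)
f: flip: (33,-28,18)→(18,28,33)
f: translate: b→-8 (≡28 mod 36), so (18,28,33)→(18,-8,23)
f: reduced (well bottom): (18,-8,23) with a≤c, −a<b≤a
g: translate: b→-236 (≡2368 mod 868), so (434,2368,3231)→(434,-236,33)
g: flip: (434,-236,33)→(33,236,434)
g: translate: b→-28 (≡236 mod 66), so (33,236,434)→(33,-28,18)
g: flip: (33,-28,18)→(18,28,33)
g: translate: b→-8 (≡28 mod 36), so (18,28,33)→(18,-8,23)
g: reduced (well bottom): (18,-8,23) with a≤c, −a<b≤a
reduced forms (18, -8, 23) vs (18, -8, 23) ⇒ equivalent

yes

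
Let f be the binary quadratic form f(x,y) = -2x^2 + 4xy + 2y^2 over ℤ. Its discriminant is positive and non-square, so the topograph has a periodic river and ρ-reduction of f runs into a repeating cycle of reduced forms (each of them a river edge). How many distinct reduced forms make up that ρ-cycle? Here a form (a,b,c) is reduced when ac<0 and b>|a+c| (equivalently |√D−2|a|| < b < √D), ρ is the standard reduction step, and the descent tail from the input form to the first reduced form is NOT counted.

D = 32, ⌊√D⌋ = 5
river: ρ → (2,4,-2)
river: ρ → (-2,4,2)
ρ-cycle length = 2 (tail of 0 descent steps not counted)

2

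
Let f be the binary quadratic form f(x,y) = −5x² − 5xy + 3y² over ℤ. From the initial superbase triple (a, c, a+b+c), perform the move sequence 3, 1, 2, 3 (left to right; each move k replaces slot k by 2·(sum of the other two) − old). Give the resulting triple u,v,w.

start (-5,3,-7) = (f(1,0),f(0,1),f(1,1))
replace slot 3: 2·((-5)+3) − (-7) = 3 → (-5,3,3)
replace slot 1: 2·(3+3) − (-5) = 17 → (17,3,3)
replace slot 2: 2·(17+3) − 3 = 37 → (17,37,3)
replace slot 3: 2·(17+37) − 3 = 105 → (17,37,105)

17,37,105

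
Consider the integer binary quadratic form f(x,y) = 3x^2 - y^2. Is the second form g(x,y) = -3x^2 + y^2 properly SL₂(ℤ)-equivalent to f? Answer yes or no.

D₁ = 12, D₂ = 12
river cycle of f (length 2): (-1, 2, 2), (2, 2, -1)
river cycle of g (length 2): (1, 2, -2), (-2, 2, 1)
cycles differ ⇒ inequivalent

no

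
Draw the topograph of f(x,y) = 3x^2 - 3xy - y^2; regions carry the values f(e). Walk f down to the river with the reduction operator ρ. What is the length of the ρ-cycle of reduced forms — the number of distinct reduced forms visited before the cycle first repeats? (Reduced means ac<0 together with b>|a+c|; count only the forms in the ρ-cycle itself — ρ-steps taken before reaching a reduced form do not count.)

D = 21, ⌊√D⌋ = 4
descent: ρ → (-1,3,3)  [lands on river]
river: ρ → (3,3,-1)
ρ-cycle length = 2 (tail of 1 descent step not counted)

2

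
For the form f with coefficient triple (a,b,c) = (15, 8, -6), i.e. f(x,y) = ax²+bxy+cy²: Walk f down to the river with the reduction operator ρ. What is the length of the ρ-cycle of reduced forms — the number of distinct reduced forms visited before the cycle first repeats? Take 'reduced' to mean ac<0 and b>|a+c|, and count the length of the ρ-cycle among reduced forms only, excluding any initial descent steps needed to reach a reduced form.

D = 424, ⌊√D⌋ = 20
descent: ρ → (-6,16,7)  [lands on river]
river: ρ → (7,12,-10)
river: ρ → (-10,8,9)
river: ρ → (9,10,-9)
river: ρ → (-9,8,10)
river: ρ → (10,12,-7)
river: ρ → (-7,16,6)
river: ρ → (6,20,-1)
river: ρ → (-1,20,6)
river: ρ → (6,16,-7)
river: ρ → (-7,12,10)
river: ρ → (10,8,-9)
river: ρ → (-9,10,9)
river: ρ → (9,8,-10)
river: ρ → (-10,12,7)
river: ρ → (7,16,-6)
river: ρ → (-6,20,1)
river: ρ → (1,20,-6)
ρ-cycle length = 18 (tail of 1 descent step not counted)

18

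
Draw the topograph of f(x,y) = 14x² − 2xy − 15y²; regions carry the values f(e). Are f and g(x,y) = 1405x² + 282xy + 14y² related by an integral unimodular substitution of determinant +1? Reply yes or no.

D₁ = 844, D₂ = 844
river cycle of f (length 26): (-15, 2, 14), (14, 26, -3), (-3, 28, 5), (5, 22, -18), (-18, 14, 9), (9, 22, -10), (-10, 18, 13), (13, 8, -15), (-15, 22, 6), (6, 26, -7), … (16 more)
river cycle of g (length 26): (14, 26, -3), (-3, 28, 5), (5, 22, -18), (-18, 14, 9), (9, 22, -10), (-10, 18, 13), (13, 8, -15), (-15, 22, 6), (6, 26, -7), (-7, 16, 21), … (16 more)
cycles coincide ⇒ equivalent

yes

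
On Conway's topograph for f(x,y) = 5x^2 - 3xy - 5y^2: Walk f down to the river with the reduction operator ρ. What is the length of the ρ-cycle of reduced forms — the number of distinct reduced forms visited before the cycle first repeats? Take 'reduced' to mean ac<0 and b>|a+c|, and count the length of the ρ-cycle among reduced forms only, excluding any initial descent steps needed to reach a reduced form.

D = 109, ⌊√D⌋ = 10
descent: ρ → (-5,3,5)  [lands on river]
river: ρ → (5,7,-3)
river: ρ → (-3,5,7)
river: ρ → (7,9,-1)
river: ρ → (-1,9,7)
river: ρ → (7,5,-3)
river: ρ → (-3,7,5)
river: ρ → (5,3,-5)
river: ρ → (-5,7,3)
river: ρ → (3,5,-7)
river: ρ → (-7,9,1)
river: ρ → (1,9,-7)
river: ρ → (-7,5,3)
river: ρ → (3,7,-5)
ρ-cycle length = 14 (tail of 1 descent step not counted)

14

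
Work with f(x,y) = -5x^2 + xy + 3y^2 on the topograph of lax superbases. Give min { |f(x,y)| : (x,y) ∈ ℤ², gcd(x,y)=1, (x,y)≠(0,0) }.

descent: ρ → (3,5,-3)  [lands on river]
river: ρ → (-3,7,1)
river: ρ → (1,7,-3)
river: ρ → (-3,5,3)
river: ρ → (3,7,-1)
river: ρ → (-1,7,3)
closes: descent 1, river 6
min |a| on river = 1

1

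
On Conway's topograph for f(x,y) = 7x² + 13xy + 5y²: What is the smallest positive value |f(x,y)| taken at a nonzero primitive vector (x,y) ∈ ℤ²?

descent: ρ → (5,-3,-1)
descent: ρ → (-1,5,1)  [lands on river]
river: ρ → (1,5,-1)
closes: descent 2, river 2
min |a| on river = 1

1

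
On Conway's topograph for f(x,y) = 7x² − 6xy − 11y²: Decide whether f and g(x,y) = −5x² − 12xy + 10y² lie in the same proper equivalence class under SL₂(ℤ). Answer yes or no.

D₁ = 344, D₂ = 344
river cycle of f (length 10): (-11, 6, 7), (7, 8, -10), (-10, 12, 5), (5, 18, -1), (-1, 18, 5), (5, 12, -10), (-10, 8, 7), (7, 6, -11), (-11, 16, 2), (2, 16, -11)
river cycle of g (length 10): (10, 12, -5), (-5, 18, 1), (1, 18, -5), (-5, 12, 10), (10, 8, -7), (-7, 6, 11), (11, 16, -2), (-2, 16, 11), (11, 6, -7), (-7, 8, 10)
cycles differ ⇒ inequivalent

no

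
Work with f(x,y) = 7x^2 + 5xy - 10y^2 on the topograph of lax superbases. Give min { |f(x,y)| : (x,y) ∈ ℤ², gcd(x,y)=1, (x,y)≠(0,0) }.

river: ρ → (-10,15,2)
river: ρ → (2,17,-2)
river: ρ → (-2,15,10)
river: ρ → (10,5,-7)
river: ρ → (-7,9,8)
river: ρ → (8,7,-8)
river: ρ → (-8,9,7)
river: ρ → (7,5,-10)
closes: descent 0, river 8
min |a| on river = 2

2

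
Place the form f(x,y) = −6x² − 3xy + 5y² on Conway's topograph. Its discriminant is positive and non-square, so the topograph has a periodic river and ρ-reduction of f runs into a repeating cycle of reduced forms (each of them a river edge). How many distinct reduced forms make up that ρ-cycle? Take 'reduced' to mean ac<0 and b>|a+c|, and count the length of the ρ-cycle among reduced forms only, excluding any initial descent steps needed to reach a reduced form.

D = 129, ⌊√D⌋ = 11
descent: ρ → (5,3,-6)  [lands on river]
river: ρ → (-6,9,2)
river: ρ → (2,11,-1)
river: ρ → (-1,11,2)
river: ρ → (2,9,-6)
river: ρ → (-6,3,5)
river: ρ → (5,7,-4)
river: ρ → (-4,9,3)
river: ρ → (3,9,-4)
river: ρ → (-4,7,5)
ρ-cycle length = 10 (tail of 1 descent step not counted)

10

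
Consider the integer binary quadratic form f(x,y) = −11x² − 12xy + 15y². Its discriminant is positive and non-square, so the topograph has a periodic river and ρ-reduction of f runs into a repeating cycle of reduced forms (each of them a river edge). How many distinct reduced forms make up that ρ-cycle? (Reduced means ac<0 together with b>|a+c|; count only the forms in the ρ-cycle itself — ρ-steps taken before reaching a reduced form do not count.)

D = 804, ⌊√D⌋ = 28
descent: ρ → (15,12,-11)  [lands on river]
river: ρ → (-11,10,16)
river: ρ → (16,22,-5)
river: ρ → (-5,28,1)
river: ρ → (1,28,-5)
river: ρ → (-5,22,16)
river: ρ → (16,10,-11)
river: ρ → (-11,12,15)
river: ρ → (15,18,-8)
river: ρ → (-8,14,19)
river: ρ → (19,24,-3)
river: ρ → (-3,24,19)
river: ρ → (19,14,-8)
river: ρ → (-8,18,15)
ρ-cycle length = 14 (tail of 1 descent step not counted)

14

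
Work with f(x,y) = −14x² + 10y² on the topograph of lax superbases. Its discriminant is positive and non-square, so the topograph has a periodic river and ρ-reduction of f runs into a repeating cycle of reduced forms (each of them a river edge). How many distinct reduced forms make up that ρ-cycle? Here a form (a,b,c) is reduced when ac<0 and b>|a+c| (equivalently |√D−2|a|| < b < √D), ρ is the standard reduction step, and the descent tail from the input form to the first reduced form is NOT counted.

D = 560, ⌊√D⌋ = 23
descent: ρ → (10,20,-4)  [lands on river]
river: ρ → (-4,20,10)
ρ-cycle length = 2 (tail of 1 descent step not counted)

2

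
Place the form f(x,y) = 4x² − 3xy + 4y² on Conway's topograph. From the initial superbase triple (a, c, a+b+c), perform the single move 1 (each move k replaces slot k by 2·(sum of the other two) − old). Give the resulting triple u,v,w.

start (4,4,5) = (f(1,0),f(0,1),f(1,1))
replace slot 1: 2·(4+5) − 4 = 14 → (14,4,5)

14,4,5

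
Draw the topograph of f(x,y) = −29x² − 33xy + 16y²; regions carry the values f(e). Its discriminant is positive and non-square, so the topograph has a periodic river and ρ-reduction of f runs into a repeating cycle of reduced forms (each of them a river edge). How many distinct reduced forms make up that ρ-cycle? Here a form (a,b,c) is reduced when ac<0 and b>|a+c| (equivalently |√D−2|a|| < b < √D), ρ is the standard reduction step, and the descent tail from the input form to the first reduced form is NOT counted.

D = 2945, ⌊√D⌋ = 54
descent: ρ → (16,33,-29)  [lands on river]
river: ρ → (-29,25,20)
river: ρ → (20,15,-34)
river: ρ → (-34,53,1)
river: ρ → (1,53,-34)
river: ρ → (-34,15,20)
river: ρ → (20,25,-29)
river: ρ → (-29,33,16)
river: ρ → (16,31,-31)
river: ρ → (-31,31,16)
ρ-cycle length = 10 (tail of 1 descent step not counted)

10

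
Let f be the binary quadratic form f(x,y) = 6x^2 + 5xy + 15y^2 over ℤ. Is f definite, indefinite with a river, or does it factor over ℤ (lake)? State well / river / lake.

D = b²−4ac = 5² − 4·6·15 = -335
D < 0 ⇒ definite ⇒ every region one sign ⇒ single well

well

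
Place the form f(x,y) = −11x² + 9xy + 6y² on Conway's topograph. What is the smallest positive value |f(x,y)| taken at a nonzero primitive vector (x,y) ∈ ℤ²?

river: ρ → (6,15,-5)
river: ρ → (-5,15,6)
river: ρ → (6,9,-11)
river: ρ → (-11,13,4)
river: ρ → (4,11,-14)
river: ρ → (-14,17,1)
river: ρ → (1,17,-14)
river: ρ → (-14,11,4)
river: ρ → (4,13,-11)
river: ρ → (-11,9,6)
closes: descent 0, river 10
min |a| on river = 1

1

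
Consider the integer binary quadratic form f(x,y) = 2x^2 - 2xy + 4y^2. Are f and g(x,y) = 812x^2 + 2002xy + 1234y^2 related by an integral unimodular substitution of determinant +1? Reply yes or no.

D₁ = -28, D₂ = -28
f: translate: b→2 (≡-2 mod 4), so (2,-2,4)→(2,2,4)
f: reduced (well bottom): (2,2,4) with a≤c, −a<b≤a
g: translate: b→378 (≡2002 mod 1624), so (812,2002,1234)→(812,378,44)
g: flip: (812,378,44)→(44,-378,812)
g: translate: b→-26 (≡-378 mod 88), so (44,-378,812)→(44,-26,4)
g: flip: (44,-26,4)→(4,26,44)
g: translate: b→2 (≡26 mod 8), so (4,26,44)→(4,2,2)
g: flip: (4,2,2)→(2,-2,4)
g: translate: b→2 (≡-2 mod 4), so (2,-2,4)→(2,2,4)
g: reduced (well bottom): (2,2,4) with a≤c, −a<b≤a
reduced forms (2, 2, 4) vs (2, 2, 4) ⇒ equivalent

yes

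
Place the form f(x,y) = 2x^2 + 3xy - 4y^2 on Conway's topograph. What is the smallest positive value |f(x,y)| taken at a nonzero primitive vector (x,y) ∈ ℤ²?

river: ρ → (-4,5,1)
river: ρ → (1,5,-4)
river: ρ → (-4,3,2)
river: ρ → (2,5,-2)
river: ρ → (-2,3,4)
river: ρ → (4,5,-1)
river: ρ → (-1,5,4)
river: ρ → (4,3,-2)
river: ρ → (-2,5,2)
river: ρ → (2,3,-4)
closes: descent 0, river 10
min |a| on river = 1

1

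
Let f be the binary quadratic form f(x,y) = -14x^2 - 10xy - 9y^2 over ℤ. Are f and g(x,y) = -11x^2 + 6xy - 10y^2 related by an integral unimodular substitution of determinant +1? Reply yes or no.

D₁ = -404, D₂ = -404
f is negative-definite; reduce −f:
−f: flip: (14,10,9)→(9,-10,14)
−f: translate: b→8 (≡-10 mod 18), so (9,-10,14)→(9,8,13)
−f: reduced (well bottom): (9,8,13) with a≤c, −a<b≤a
flip sign back: reduced form of f is (-9,-8,-13)
g is negative-definite; reduce −g:
−g: flip: (11,-6,10)→(10,6,11)
−g: reduced (well bottom): (10,6,11) with a≤c, −a<b≤a
flip sign back: reduced form of g is (-10,-6,-11)
reduced forms (-9, -8, -13) vs (-10, -6, -11) ⇒ inequivalent

no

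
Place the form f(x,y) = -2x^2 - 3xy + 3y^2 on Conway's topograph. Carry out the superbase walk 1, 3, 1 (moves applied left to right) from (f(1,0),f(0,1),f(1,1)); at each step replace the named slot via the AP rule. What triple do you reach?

start (-2,3,-2) = (f(1,0),f(0,1),f(1,1))
replace slot 1: 2·(3+(-2)) − (-2) = 4 → (4,3,-2)
replace slot 3: 2·(4+3) − (-2) = 16 → (4,3,16)
replace slot 1: 2·(3+16) − 4 = 34 → (34,3,16)

34,3,16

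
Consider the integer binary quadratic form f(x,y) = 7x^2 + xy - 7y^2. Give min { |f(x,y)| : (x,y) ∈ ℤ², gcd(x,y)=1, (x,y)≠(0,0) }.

river: ρ → (-7,13,1)
river: ρ → (1,13,-7)
river: ρ → (-7,1,7)
river: ρ → (7,13,-1)
river: ρ → (-1,13,7)
river: ρ → (7,1,-7)
closes: descent 0, river 6
min |a| on river = 1

1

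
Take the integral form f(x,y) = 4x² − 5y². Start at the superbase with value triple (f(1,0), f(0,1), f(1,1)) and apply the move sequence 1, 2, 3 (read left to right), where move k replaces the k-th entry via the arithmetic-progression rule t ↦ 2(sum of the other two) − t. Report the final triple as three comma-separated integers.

start (4,-5,-1) = (f(1,0),f(0,1),f(1,1))
replace slot 1: 2·((-5)+(-1)) − 4 = -16 → (-16,-5,-1)
replace slot 2: 2·((-16)+(-1)) − (-5) = -29 → (-16,-29,-1)
replace slot 3: 2·((-16)+(-29)) − (-1) = -89 → (-16,-29,-89)

-16,-29,-89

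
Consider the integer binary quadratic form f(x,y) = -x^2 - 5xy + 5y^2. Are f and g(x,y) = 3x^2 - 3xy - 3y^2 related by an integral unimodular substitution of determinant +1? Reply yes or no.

D₁ = 45, D₂ = 45
river cycle of f (length 2): (5, 5, -1), (-1, 5, 5)
river cycle of g (length 2): (-3, 3, 3), (3, 3, -3)
cycles differ ⇒ inequivalent

no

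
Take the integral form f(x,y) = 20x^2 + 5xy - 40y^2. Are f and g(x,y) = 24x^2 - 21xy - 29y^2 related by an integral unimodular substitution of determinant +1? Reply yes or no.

D₁ = 3225, D₂ = 3225
river cycle of f (length 10): (20, 45, -15), (-15, 45, 20), (20, 35, -25), (-25, 15, 30), (30, 45, -10), (-10, 55, 5), (5, 55, -10), (-10, 45, 30), (30, 15, -25), (-25, 35, 20)
river cycle of g (length 20): (-29, 21, 24), (24, 27, -26), (-26, 25, 25), (25, 25, -26), (-26, 27, 24), (24, 21, -29), (-29, 37, 16), (16, 27, -39), (-39, 51, 4), (4, 53, -26), … (10 more)
cycles differ ⇒ inequivalent

no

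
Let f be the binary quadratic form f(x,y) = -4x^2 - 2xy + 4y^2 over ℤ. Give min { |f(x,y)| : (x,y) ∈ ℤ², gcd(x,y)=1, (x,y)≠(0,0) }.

descent: ρ → (4,2,-4)  [lands on river]
river: ρ → (-4,6,2)
river: ρ → (2,6,-4)
river: ρ → (-4,2,4)
river: ρ → (4,6,-2)
river: ρ → (-2,6,4)
closes: descent 1, river 6
min |a| on river = 2

2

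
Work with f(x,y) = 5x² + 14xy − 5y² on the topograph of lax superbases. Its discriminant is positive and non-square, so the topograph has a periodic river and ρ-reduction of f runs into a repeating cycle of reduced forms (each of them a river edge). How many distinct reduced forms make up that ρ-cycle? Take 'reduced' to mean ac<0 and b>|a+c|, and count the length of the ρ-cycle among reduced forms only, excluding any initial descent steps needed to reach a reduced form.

D = 296, ⌊√D⌋ = 17
river: ρ → (-5,16,2)
river: ρ → (2,16,-5)
river: ρ → (-5,14,5)
river: ρ → (5,16,-2)
river: ρ → (-2,16,5)
river: ρ → (5,14,-5)
ρ-cycle length = 6 (tail of 0 descent steps not counted)

6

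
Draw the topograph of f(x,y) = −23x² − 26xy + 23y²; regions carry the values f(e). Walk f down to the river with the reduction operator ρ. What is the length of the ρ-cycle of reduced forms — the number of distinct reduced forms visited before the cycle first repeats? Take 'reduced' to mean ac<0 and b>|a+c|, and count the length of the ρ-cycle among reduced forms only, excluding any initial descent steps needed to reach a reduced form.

D = 2792, ⌊√D⌋ = 52
descent: ρ → (23,26,-23)  [lands on river]
river: ρ → (-23,20,26)
river: ρ → (26,32,-17)
river: ρ → (-17,36,22)
river: ρ → (22,52,-1)
river: ρ → (-1,52,22)
river: ρ → (22,36,-17)
river: ρ → (-17,32,26)
river: ρ → (26,20,-23)
river: ρ → (-23,26,23)
river: ρ → (23,20,-26)
river: ρ → (-26,32,17)
river: ρ → (17,36,-22)
river: ρ → (-22,52,1)
river: ρ → (1,52,-22)
river: ρ → (-22,36,17)
river: ρ → (17,32,-26)
river: ρ → (-26,20,23)
ρ-cycle length = 18 (tail of 1 descent step not counted)

18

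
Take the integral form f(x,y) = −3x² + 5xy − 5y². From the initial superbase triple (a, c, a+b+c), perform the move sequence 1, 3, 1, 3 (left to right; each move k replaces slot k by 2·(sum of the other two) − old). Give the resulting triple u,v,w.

start (-3,-5,-3) = (f(1,0),f(0,1),f(1,1))
replace slot 1: 2·((-5)+(-3)) − (-3) = -13 → (-13,-5,-3)
replace slot 3: 2·((-13)+(-5)) − (-3) = -33 → (-13,-5,-33)
replace slot 1: 2·((-5)+(-33)) − (-13) = -63 → (-63,-5,-33)
replace slot 3: 2·((-63)+(-5)) − (-33) = -103 → (-63,-5,-103)

-63,-5,-103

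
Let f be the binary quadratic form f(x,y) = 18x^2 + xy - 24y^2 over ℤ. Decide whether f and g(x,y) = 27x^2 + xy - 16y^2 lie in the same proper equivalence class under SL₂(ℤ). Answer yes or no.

D₁ = 1729, D₂ = 1729
river cycle of f (length 32): (18, 37, -5), (-5, 33, 32), (32, 31, -6), (-6, 41, 2), (2, 39, -26), (-26, 13, 15), (15, 17, -24), (-24, 31, 8), (8, 33, -20), (-20, 7, 21), … (22 more)
river cycle of g (length 26): (-16, 31, 12), (12, 41, -1), (-1, 41, 12), (12, 31, -16), (-16, 33, 10), (10, 27, -25), (-25, 23, 12), (12, 25, -23), (-23, 21, 14), (14, 35, -9), … (16 more)
cycles differ ⇒ inequivalent

no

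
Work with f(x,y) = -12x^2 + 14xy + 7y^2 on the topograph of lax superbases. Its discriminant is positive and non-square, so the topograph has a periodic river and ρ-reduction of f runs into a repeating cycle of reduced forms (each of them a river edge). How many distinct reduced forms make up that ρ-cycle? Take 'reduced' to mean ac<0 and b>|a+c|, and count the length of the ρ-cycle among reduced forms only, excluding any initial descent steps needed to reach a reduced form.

D = 532, ⌊√D⌋ = 23
river: ρ → (7,14,-12)
river: ρ → (-12,10,9)
river: ρ → (9,8,-13)
river: ρ → (-13,18,4)
river: ρ → (4,22,-3)
river: ρ → (-3,20,11)
river: ρ → (11,2,-12)
river: ρ → (-12,22,1)
river: ρ → (1,22,-12)
river: ρ → (-12,2,11)
river: ρ → (11,20,-3)
river: ρ → (-3,22,4)
river: ρ → (4,18,-13)
river: ρ → (-13,8,9)
river: ρ → (9,10,-12)
river: ρ → (-12,14,7)
ρ-cycle length = 16 (tail of 0 descent steps not counted)

16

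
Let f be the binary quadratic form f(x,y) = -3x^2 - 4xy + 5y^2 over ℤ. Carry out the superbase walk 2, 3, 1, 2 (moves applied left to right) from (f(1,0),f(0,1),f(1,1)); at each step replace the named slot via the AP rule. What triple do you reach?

start (-3,5,-2) = (f(1,0),f(0,1),f(1,1))
replace slot 2: 2·((-3)+(-2)) − 5 = -15 → (-3,-15,-2)
replace slot 3: 2·((-3)+(-15)) − (-2) = -34 → (-3,-15,-34)
replace slot 1: 2·((-15)+(-34)) − (-3) = -95 → (-95,-15,-34)
replace slot 2: 2·((-95)+(-34)) − (-15) = -243 → (-95,-243,-34)

-95,-243,-34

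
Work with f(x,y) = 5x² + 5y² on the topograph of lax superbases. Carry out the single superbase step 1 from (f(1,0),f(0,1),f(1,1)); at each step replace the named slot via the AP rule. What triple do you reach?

start (5,5,10) = (f(1,0),f(0,1),f(1,1))
replace slot 1: 2·(5+10) − 5 = 25 → (25,5,10)

25,5,10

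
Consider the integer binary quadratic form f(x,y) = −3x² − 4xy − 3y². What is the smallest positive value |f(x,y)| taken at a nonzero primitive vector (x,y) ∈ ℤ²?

translate: b→-2 (≡4 mod 6), so (3,4,3)→(3,-2,2)
flip: (3,-2,2)→(2,2,3)
reduced (well bottom): (2,2,3) with a≤c, −a<b≤a
well minimum |f| = |-2| = 2 (negative-definite)

2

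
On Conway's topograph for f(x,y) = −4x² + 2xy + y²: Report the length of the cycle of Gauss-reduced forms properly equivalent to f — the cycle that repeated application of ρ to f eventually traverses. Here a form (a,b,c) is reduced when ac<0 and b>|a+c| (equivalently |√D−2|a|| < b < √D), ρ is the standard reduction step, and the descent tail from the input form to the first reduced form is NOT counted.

D = 20, ⌊√D⌋ = 4
descent: ρ → (1,4,-1)  [lands on river]
river: ρ → (-1,4,1)
ρ-cycle length = 2 (tail of 1 descent step not counted)

2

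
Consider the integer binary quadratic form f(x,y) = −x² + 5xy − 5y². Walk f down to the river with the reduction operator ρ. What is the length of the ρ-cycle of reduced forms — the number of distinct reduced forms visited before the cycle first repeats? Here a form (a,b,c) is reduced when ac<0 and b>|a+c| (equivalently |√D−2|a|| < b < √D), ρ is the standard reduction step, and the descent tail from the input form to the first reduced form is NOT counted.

D = 5, ⌊√D⌋ = 2
descent: ρ → (-5,5,-1)
descent: ρ → (-1,1,1)  [lands on river]
river: ρ → (1,1,-1)
ρ-cycle length = 2 (tail of 2 descent steps not counted)

2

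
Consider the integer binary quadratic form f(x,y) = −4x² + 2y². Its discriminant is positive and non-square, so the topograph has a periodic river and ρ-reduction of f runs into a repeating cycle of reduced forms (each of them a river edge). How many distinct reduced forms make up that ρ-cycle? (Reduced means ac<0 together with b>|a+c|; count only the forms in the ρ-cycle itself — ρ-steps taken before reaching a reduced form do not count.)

D = 32, ⌊√D⌋ = 5
descent: ρ → (2,4,-2)  [lands on river]
river: ρ → (-2,4,2)
ρ-cycle length = 2 (tail of 1 descent step not counted)

2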